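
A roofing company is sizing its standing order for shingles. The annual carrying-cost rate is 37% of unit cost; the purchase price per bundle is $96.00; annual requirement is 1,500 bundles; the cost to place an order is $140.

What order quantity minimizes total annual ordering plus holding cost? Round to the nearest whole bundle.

H = i·C = 0.37 × $96 = $35.5200 per bundle-year
2DS/H = 2·1,500·140/35.52 = 11,824.32
EOQ = √11,824.32 ≈ 108.74

109 bundles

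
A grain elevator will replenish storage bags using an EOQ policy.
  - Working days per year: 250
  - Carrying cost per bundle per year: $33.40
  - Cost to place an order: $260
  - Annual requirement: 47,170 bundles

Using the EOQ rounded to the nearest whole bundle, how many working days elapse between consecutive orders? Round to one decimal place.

4.5 days

EOQ = √(2DS/H) = √(2 × 47,170 × 260 / 33.4)
    = √(734,383.23) ≈ 856.96 → Q = 857 bundles
T = Q/D × 250 days = 857/47,170 × 250 = 4.542 days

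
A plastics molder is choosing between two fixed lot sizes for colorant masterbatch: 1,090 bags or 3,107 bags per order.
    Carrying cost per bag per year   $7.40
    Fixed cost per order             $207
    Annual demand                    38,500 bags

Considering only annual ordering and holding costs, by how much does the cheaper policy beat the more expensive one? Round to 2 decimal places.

$2,716.45

For each Q, cost = (D/Q)·S + (Q/2)·H.
TC(1,090) = (38,500/1,090)×207 + (1,090/2)×7.4 = $11,344.47
TC(3,107) = (38,500/3,107)×207 + (3,107/2)×7.4 = $14,060.91
Lots of 1,090 are cheaper by $2,716.45.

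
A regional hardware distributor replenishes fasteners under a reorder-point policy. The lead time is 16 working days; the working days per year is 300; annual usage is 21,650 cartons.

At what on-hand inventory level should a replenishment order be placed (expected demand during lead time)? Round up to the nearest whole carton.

Daily demand d = 21,650 / 300 = 72.167 cartons/day
Demand during lead time = 72.167 × 16 = 1,154.67
Reorder point = 1,154.67 → round up

1,155 cartons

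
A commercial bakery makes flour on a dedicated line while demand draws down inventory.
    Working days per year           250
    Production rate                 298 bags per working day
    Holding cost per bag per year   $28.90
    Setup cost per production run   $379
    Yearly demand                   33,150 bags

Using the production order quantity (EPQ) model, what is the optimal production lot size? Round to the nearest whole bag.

1,252 bags

d = 33,150/250 = 132.6000 bags/day;  effective holding cost H(1 − d/p) = 28.9·(1 − 132.6000/298) = 16.04047
Q* = √(2DS / H_eff) = √(2·33,150·379 / 16.04047) ≈ 1,251.61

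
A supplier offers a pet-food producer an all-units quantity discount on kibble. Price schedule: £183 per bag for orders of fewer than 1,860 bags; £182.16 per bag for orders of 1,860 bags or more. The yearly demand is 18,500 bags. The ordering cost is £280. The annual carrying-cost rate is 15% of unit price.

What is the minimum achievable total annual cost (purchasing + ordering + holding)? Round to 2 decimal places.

£3,398,156.27

H₁ = 15%×£183 = £27.4500;  H₂ = 15%×£182.16 = £27.3240
EOQ₁ = √(2×18,500×280/27.4500) = 614.34  (< 1,860, feasible at tier 1)
EOQ₂ = √(2×18,500×280/27.3240) = 615.75  (< 1,860 → use Q = 1,860 at tier-2 price)
TC(tier 1 (EOQ₁), Q≈614.3) = £3,402,363.63
TC(tier 2, Q≈1,860.0) = £3,398,156.27
Minimum at tier 2: £3,398,156.27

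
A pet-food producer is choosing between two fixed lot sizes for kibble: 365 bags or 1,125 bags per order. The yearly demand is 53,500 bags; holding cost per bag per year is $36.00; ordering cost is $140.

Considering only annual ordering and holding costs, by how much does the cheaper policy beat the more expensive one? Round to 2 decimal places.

$182.77

Annual cost at Q: ordering D·S/Q plus holding Q·H/2.
TC(365) = (53,500/365)×140 + (365/2)×36 = $27,090.55
TC(1,125) = (53,500/1,125)×140 + (1,125/2)×36 = $26,907.78
Lots of 1,125 are cheaper by $182.77.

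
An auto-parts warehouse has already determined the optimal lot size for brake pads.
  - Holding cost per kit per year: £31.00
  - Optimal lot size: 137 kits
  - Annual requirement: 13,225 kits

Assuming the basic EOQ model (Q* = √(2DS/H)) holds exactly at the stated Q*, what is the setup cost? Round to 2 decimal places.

£22.00

From Q* = √(2DS/H) ⇒ Q*² = 2DS/H.
S = Q²H / (2D) = 137² × 31 / (2 × 13,225) = 21.9977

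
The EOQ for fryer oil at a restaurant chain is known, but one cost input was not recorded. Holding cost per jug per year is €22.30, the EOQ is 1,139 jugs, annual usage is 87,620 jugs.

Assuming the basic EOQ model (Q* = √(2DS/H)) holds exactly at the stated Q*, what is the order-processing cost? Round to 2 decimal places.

From Q* = √(2DS/H) ⇒ Q*² = 2DS/H.
S = Q²H / (2D) = 1,139² × 22.3 / (2 × 87,620) = 165.0894

€165.09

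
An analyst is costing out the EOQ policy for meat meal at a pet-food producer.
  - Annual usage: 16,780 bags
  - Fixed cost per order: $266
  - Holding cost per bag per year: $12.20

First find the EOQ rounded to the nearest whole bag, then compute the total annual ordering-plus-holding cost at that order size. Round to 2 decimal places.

Q* = √(2·D·S / H) = √(2·16,780·266 / 12.2) = √731,718.0 ≈ 855.41 → Q = 855 bags
Annual ordering cost = (D/Q)·S = (16,780/855) × 266 = $5,220.44
Annual holding cost  = (Q/2)·H = (855/2) × 12.2 = $5,215.50
Total = $5,220.44 + $5,215.50 = $10,435.94

$10,435.94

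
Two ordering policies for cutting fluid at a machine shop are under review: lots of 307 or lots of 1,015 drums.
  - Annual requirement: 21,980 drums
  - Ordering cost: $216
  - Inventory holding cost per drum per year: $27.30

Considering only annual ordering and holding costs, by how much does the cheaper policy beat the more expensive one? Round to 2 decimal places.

$1,123.04

For each Q, cost = (D/Q)·S + (Q/2)·H.
TC(307) = (21,980/307)×216 + (307/2)×27.3 = $19,655.31
TC(1,015) = (21,980/1,015)×216 + (1,015/2)×27.3 = $18,532.27
|ΔTC| = |$19,655.31 − $18,532.27| = $1,123.04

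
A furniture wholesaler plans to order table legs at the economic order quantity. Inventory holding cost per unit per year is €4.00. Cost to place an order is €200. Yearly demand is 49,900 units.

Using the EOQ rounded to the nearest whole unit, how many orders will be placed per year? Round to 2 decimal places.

22.34 orders per year

EOQ = √(2DS/H) = √(2 × 49,900 × 200 / 4)
    = √(4,990,000.00) ≈ 2,233.83 → Q = 2,234
N = D/Q = 49,900/2,234 ≈ 22.337 orders/yr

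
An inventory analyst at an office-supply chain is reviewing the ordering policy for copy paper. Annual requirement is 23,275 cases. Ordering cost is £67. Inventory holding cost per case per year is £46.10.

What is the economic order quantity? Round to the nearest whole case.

260 cases

2DS/H = 2·23,275·67/46.1 = 67,654.01
EOQ = √67,654.01 ≈ 260.10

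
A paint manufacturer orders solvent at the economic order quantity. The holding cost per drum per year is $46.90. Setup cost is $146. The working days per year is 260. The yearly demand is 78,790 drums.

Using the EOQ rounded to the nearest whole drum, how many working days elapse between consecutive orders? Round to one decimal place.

Q* = √(2·D·S / H) = √(2·78,790·146 / 46.9) = √490,547.5 ≈ 700.39 → Q = 700 drums
Cycle time = (working days × Q)/D = (260 × 700) / 78,790 = 2.310 days

2.3 days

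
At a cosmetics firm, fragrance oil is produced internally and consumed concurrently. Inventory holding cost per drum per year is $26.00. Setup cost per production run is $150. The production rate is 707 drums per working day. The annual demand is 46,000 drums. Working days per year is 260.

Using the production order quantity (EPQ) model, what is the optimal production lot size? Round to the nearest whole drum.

841 drums

Daily demand d = 46,000/260 = 176.923; p = 707; 1 − d/p = 0.74976
EPQ = √(2DS / (H(1 − d/p)))
    = √(2 × 46,000 × 150 / (26 × 0.74976)) ≈ 841.38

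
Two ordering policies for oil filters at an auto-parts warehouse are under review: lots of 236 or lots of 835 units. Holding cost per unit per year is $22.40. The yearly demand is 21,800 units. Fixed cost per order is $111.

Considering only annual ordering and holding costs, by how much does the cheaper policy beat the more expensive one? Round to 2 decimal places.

For each Q, cost = (D/Q)·S + (Q/2)·H.
TC(236) = (21,800/236)×111 + (236/2)×22.4 = $12,896.59
TC(835) = (21,800/835)×111 + (835/2)×22.4 = $12,249.96
Cheaper: Q = 835.  Difference = $646.63

$646.63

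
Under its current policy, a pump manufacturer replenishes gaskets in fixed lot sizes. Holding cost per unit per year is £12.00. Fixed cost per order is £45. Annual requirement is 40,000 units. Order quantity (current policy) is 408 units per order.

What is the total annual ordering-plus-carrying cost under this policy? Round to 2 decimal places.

£6,859.76

Orders/yr = 40,000/408 = 98.039; ordering cost = 98.039 × £45 = £4,411.76
Average inventory = 408/2 = 204; holding cost = 204 × £12 = £2,448.00
Total = £4,411.76 + £2,448.00 = £6,859.76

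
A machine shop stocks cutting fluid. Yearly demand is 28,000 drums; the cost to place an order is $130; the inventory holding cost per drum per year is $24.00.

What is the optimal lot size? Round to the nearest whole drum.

551 drums

2DS/H = 2·28,000·130/24 = 303,333.33
EOQ = √303,333.33 ≈ 550.76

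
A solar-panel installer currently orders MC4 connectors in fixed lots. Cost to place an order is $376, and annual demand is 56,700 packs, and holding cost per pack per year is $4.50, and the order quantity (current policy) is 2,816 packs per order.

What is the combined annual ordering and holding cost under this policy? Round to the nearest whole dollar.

$13,907

Ordering: D/Q × S = 56,700/2,816 × $376 = $7,570.74
Holding:  Q/2 × H = 2,816/2 × $4.5 = $6,336.00
Total = $7,570.74 + $6,336.00 = $13,906.74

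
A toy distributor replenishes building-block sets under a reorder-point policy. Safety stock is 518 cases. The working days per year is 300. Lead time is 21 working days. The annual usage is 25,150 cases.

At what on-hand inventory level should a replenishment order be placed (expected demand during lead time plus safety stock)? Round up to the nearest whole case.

2,279 cases

Daily demand d = 25,150 / 300 = 83.833 cases/day
Demand during lead time = 83.833 × 21 = 1,760.50
Reorder point = 1,760.50 + 518 = 2,278.50 → round up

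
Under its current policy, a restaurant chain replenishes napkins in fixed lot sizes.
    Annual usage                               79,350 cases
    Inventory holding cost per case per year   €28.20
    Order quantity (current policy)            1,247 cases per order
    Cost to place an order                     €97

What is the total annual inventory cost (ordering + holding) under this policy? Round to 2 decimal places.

Annual ordering cost = (D/Q)·S = (79,350/1,247) × 97 = €6,172.37
Annual holding cost  = (Q/2)·H = (1,247/2) × 28.2 = €17,582.70
Total = €6,172.37 + €17,582.70 = €23,755.07

€23,755.07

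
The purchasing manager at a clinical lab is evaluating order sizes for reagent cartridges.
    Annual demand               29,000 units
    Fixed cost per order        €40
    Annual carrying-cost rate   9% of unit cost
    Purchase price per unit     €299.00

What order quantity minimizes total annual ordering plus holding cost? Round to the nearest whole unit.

294 units

Carrying cost H = €299 × 9% = €26.9100/unit/yr
EOQ = √(2DS/H) = √(2 × 29,000 × 40 / 26.91)
    = √(86,213.30) ≈ 293.62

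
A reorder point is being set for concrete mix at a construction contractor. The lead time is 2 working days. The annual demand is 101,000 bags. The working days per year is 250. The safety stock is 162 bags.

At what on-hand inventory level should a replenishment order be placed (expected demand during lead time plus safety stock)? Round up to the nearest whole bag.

970 bags

Daily demand d = 101,000 / 250 = 404.000 bags/day
Demand during lead time = 404.000 × 2 = 808.00
Reorder point = 808.00 + 162 = 970.00 → round up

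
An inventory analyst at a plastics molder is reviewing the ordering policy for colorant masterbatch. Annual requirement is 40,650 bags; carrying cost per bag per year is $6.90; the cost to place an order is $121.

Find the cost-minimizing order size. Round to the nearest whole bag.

Q* = √(2·D·S / H) = √(2·40,650·121 / 6.9) = √1,425,695.7 ≈ 1,194.02

1,194 bags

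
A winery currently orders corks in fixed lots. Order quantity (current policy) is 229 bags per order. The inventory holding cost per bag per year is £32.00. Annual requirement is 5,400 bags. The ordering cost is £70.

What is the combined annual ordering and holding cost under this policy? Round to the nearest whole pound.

Annual ordering cost = (D/Q)·S = (5,400/229) × 70 = £1,650.66
Annual holding cost  = (Q/2)·H = (229/2) × 32 = £3,664.00
Total = £1,650.66 + £3,664.00 = £5,314.66

£5,315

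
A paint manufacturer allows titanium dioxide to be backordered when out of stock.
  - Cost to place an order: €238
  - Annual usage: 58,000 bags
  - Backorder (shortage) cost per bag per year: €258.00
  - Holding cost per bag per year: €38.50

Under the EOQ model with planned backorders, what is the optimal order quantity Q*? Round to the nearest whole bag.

908 bags

Basic EOQ = √(2·58,000·238/38.5) = 846.812
Backorder adjustment √((H+b)/b) = √((38.5+258)/258) = 1.0720
Q* = 846.812 × 1.0720 ≈ 907.80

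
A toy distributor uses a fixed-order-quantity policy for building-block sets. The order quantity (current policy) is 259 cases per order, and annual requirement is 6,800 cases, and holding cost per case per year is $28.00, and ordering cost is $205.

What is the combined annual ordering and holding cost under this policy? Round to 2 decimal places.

$9,008.24

Annual ordering cost = (D/Q)·S = (6,800/259) × 205 = $5,382.24
Annual holding cost  = (Q/2)·H = (259/2) × 28 = $3,626.00
Total = $5,382.24 + $3,626.00 = $9,008.24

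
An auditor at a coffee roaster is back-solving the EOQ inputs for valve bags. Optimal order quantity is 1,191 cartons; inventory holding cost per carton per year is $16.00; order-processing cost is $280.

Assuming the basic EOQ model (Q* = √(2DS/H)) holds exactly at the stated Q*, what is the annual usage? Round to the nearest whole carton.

40,528 cartons per year

From Q* = √(2DS/H) ⇒ Q*² = 2DS/H.
D = Q²H / (2S) = 1,191² × 16 / (2 × 280) = 40,528.03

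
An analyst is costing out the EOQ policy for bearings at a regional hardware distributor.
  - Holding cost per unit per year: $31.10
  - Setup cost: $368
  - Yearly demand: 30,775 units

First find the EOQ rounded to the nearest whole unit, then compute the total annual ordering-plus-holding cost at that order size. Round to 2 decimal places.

Q* = √(2·D·S / H) = √(2·30,775·368 / 31.1) = √728,308.7 ≈ 853.41 → Q = 853 units
Ordering: D/Q × S = 30,775/853 × $368 = $13,276.91
Holding:  Q/2 × H = 853/2 × $31.1 = $13,264.15
Total = $13,276.91 + $13,264.15 = $26,541.06

$26,541.06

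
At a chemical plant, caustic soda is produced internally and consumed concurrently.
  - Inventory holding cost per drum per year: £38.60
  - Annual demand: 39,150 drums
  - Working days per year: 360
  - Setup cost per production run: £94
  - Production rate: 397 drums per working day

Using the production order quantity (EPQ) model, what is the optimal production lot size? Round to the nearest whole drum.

512 drums

d = 39,150/360 = 108.7500 drums/day;  effective holding cost H(1 − d/p) = 38.6·(1 − 108.7500/397) = 28.02632
Q* = √(2DS / H_eff) = √(2·39,150·94 / 28.02632) ≈ 512.46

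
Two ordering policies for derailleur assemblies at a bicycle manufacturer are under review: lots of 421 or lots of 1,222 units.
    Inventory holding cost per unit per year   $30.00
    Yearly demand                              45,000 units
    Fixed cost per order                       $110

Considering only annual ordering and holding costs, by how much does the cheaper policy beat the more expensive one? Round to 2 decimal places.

For each Q, cost = (D/Q)·S + (Q/2)·H.
TC(421) = (45,000/421)×110 + (421/2)×30 = $18,072.72
TC(1,222) = (45,000/1,222)×110 + (1,222/2)×30 = $22,380.74
Lots of 421 are cheaper by $4,308.02.

$4,308.02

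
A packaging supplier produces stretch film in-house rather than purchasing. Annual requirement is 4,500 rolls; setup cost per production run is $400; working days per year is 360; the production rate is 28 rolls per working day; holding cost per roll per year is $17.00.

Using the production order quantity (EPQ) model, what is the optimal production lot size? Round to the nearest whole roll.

619 rolls

Daily demand d = 4,500/360 = 12.500; p = 28; 1 − d/p = 0.55357
EPQ = √(2DS / (H(1 − d/p)))
    = √(2 × 4,500 × 400 / (17 × 0.55357)) ≈ 618.50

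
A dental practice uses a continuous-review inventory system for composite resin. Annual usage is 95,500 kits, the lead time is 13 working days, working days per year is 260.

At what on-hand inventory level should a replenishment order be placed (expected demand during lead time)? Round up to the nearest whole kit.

Daily demand d = 95,500 / 260 = 367.308 kits/day
Demand during lead time = 367.308 × 13 = 4,775.00
Reorder point = 4,775.00 → round up

4,775 kits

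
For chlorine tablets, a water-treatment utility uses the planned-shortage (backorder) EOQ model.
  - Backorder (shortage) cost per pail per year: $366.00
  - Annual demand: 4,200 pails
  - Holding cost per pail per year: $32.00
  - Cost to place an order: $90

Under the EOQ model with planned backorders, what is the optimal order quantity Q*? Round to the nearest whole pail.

160 pails

Q* = √(2DS/H) · √((H + b)/b)
   = √(2 × 4,200 × 90 / 32) · √((32 + 366) / 366)
   = 153.704 × 1.0428 ≈ 160.28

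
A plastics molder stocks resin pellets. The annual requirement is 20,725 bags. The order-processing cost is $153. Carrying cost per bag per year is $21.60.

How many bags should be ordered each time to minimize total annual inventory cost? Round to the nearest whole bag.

2DS/H = 2·20,725·153/21.6 = 293,604.17
EOQ = √293,604.17 ≈ 541.85

542 bags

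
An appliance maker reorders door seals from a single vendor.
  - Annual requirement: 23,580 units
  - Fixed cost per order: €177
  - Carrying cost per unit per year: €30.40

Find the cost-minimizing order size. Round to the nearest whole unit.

524 units

EOQ = √(2DS/H) = √(2 × 23,580 × 177 / 30.4)
    = √(274,582.89) ≈ 524.01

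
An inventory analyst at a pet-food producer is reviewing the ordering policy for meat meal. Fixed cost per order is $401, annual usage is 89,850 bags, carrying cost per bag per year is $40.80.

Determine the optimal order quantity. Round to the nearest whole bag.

EOQ = √(2DS/H) = √(2 × 89,850 × 401 / 40.8)
    = √(1,766,169.12) ≈ 1,328.97

1,329 bags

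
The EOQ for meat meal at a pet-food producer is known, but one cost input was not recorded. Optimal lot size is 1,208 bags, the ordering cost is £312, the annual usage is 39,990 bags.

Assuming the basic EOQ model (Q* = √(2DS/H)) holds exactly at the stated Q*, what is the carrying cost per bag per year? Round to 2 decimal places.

Since Q* = (2DS/H)^½, squaring gives Q*²·H = 2DS.
H = 2DS / Q² = 2 × 39,990 × 312 / 1,208² = 17.1002

£17.10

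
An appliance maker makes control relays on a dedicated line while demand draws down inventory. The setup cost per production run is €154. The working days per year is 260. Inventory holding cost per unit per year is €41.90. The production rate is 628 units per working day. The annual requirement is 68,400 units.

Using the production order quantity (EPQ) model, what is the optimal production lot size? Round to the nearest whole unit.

Daily demand d = 68,400/260 = 263.077; p = 628; 1 − d/p = 0.58109
EPQ = √(2DS / (H(1 − d/p)))
    = √(2 × 68,400 × 154 / (41.9 × 0.58109)) ≈ 930.20

930 units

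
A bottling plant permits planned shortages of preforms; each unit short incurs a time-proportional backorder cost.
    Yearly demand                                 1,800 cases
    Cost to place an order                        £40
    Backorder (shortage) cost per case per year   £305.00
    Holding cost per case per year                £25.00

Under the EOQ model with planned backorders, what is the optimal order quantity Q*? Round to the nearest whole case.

Q* = √(2DS/H) · √((H + b)/b)
   = √(2 × 1,800 × 40 / 25) · √((25 + 305) / 305)
   = 75.895 × 1.0402 ≈ 78.94

79 cases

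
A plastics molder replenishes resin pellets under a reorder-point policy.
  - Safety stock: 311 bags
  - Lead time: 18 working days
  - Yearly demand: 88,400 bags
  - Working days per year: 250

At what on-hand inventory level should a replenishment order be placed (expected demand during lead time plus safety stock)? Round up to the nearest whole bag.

Daily demand d = 88,400 / 250 = 353.600 bags/day
Demand during lead time = 353.600 × 18 = 6,364.80
Reorder point = 6,364.80 + 311 = 6,675.80 → round up

6,676 bags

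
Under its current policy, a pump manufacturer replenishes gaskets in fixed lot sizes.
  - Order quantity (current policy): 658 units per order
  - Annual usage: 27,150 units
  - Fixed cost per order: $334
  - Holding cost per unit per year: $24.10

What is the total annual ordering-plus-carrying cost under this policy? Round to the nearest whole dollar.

$21,710

Orders/yr = 27,150/658 = 41.261; ordering cost = 41.261 × $334 = $13,781.31
Average inventory = 658/2 = 329; holding cost = 329 × $24.1 = $7,928.90
Total = $13,781.31 + $7,928.90 = $21,710.21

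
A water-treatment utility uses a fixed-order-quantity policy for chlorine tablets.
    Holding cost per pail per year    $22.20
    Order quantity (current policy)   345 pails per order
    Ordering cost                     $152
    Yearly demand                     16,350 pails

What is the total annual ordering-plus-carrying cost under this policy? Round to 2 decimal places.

$11,032.98

Annual ordering cost = (D/Q)·S = (16,350/345) × 152 = $7,203.48
Annual holding cost  = (Q/2)·H = (345/2) × 22.2 = $3,829.50
Total = $7,203.48 + $3,829.50 = $11,032.98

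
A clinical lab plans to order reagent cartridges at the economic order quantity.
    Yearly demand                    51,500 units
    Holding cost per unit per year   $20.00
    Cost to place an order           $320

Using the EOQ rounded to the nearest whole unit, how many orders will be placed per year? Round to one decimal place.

40.1 orders per year

Q* = √(2·D·S / H) = √(2·51,500·320 / 20) = √1,648,000.0 ≈ 1,283.74 → Q = 1,284
N = D/Q = 51,500/1,284 ≈ 40.109 orders/yr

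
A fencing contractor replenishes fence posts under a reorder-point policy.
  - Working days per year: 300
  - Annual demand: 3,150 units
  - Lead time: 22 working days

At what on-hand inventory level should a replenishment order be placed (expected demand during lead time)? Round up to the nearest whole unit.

Daily demand d = 3,150 / 300 = 10.500 units/day
Demand during lead time = 10.500 × 22 = 231.00
Reorder point = 231.00 → round up

231 units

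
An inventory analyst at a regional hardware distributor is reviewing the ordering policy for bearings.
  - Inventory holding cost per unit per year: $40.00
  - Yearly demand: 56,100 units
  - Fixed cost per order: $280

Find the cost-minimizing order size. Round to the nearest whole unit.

886 units

2DS/H = 2·56,100·280/40 = 785,400.00
EOQ = √785,400.00 ≈ 886.23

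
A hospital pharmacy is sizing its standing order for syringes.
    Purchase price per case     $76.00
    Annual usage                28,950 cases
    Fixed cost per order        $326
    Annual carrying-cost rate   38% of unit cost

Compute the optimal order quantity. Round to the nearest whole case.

H = i·C = 0.38 × $76 = $28.8800 per case-year
2DS/H = 2·28,950·326/28.88 = 653,580.33
EOQ = √653,580.33 ≈ 808.44

808 cases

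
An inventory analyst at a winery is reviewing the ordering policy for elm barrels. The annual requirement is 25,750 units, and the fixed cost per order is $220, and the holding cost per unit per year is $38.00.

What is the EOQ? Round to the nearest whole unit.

546 units

Q* = √(2·D·S / H) = √(2·25,750·220 / 38) = √298,157.9 ≈ 546.04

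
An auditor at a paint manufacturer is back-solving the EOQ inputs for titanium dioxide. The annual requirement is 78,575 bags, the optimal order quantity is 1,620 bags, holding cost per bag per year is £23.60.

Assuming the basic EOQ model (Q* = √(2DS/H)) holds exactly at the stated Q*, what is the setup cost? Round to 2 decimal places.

£394.12

EOQ relation: Q² = 2DS/H, so rearrange for the unknown.
S = Q²H / (2D) = 1,620² × 23.6 / (2 × 78,575) = 394.1192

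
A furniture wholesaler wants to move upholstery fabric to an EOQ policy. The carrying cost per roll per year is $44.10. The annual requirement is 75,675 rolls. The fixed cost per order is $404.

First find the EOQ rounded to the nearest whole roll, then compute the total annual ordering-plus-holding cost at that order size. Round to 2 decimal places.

$51,927.96

Optimal lot size Q* = (2 × 75,675 × $404 / $44.1)^½ ≈ 1,177.50 → Q = 1,178 rolls
Annual ordering cost = (D/Q)·S = (75,675/1,178) × 404 = $25,953.06
Annual holding cost  = (Q/2)·H = (1,178/2) × 44.1 = $25,974.90
Total = $25,953.06 + $25,974.90 = $51,927.96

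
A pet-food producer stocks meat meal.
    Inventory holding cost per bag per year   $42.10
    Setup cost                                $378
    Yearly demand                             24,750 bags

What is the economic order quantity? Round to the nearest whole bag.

667 bags

EOQ = √(2DS/H) = √(2 × 24,750 × 378 / 42.1)
    = √(444,441.81) ≈ 666.66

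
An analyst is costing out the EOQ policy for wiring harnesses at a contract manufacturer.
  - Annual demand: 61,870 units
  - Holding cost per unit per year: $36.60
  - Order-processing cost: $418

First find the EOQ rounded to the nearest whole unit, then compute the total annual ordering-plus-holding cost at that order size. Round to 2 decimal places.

Optimal lot size Q* = (2 × 61,870 × $418 / $36.6)^½ ≈ 1,188.78 → Q = 1,189 units
Orders/yr = 61,870/1,189 = 52.035; ordering cost = 52.035 × $418 = $21,750.77
Average inventory = 1,189/2 = 594.5; holding cost = 594.5 × $36.6 = $21,758.70
Total = $21,750.77 + $21,758.70 = $43,509.47

$43,509.47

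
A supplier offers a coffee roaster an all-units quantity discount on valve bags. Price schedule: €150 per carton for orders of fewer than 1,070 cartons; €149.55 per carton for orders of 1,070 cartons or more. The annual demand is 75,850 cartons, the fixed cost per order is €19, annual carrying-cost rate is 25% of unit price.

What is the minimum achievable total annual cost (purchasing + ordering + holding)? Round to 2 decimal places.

H₁ = 25%×€150 = €37.5000;  H₂ = 25%×€149.55 = €37.3875
EOQ₁ = √(2×75,850×19/37.5000) = 277.24  (< 1,070, feasible at tier 1)
EOQ₂ = √(2×75,850×19/37.3875) = 277.66  (< 1,070 → use Q = 1,070 at tier-2 price)
TC(tier 1 (EOQ₁), Q≈277.2) = €11,387,896.45
TC(tier 2, Q≈1,070.0) = €11,364,716.68
Minimum at tier 2: €11,364,716.68

€11,364,716.68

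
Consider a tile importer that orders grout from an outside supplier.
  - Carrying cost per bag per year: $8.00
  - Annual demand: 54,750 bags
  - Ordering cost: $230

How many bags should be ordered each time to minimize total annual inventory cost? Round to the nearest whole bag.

1,774 bags

EOQ = √(2DS/H) = √(2 × 54,750 × 230 / 8)
    = √(3,148,125.00) ≈ 1,774.30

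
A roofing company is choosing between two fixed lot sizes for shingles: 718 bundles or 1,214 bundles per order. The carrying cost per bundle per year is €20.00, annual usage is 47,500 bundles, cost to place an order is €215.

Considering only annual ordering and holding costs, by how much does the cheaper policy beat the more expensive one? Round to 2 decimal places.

€851.26

TC(Q) = (D/Q)S + (Q/2)H
TC(718) = (47,500/718)×215 + (718/2)×20 = €21,403.54
TC(1,214) = (47,500/1,214)×215 + (1,214/2)×20 = €20,552.27
Lots of 1,214 are cheaper by €851.26.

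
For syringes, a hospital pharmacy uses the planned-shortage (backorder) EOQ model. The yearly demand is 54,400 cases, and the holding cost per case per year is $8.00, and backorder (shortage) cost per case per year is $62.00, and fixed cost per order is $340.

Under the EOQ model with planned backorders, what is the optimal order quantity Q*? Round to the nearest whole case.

2,285 cases

Basic EOQ = √(2·54,400·340/8) = 2,150.349
Backorder adjustment √((H+b)/b) = √((8+62)/62) = 1.0626
Q* = 2,150.349 × 1.0626 ≈ 2,284.87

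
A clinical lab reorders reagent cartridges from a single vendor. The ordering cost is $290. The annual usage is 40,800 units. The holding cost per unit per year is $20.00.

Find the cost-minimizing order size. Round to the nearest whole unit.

Optimal lot size Q* = (2 × 40,800 × $290 / $20)^½ ≈ 1,087.75

1,088 units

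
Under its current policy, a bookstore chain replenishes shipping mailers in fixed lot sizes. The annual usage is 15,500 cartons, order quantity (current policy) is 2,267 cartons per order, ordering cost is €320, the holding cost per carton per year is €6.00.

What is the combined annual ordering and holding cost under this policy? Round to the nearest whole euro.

€8,989

Ordering: D/Q × S = 15,500/2,267 × €320 = €2,187.91
Holding:  Q/2 × H = 2,267/2 × €6 = €6,801.00
Total = €2,187.91 + €6,801.00 = €8,988.91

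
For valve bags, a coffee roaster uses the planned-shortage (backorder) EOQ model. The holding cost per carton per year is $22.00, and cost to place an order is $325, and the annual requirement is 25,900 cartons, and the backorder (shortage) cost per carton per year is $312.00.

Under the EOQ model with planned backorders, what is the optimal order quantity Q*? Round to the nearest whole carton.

905 cartons

Basic EOQ = √(2·25,900·325/22) = 874.773
Backorder adjustment √((H+b)/b) = √((22+312)/312) = 1.0347
Q* = 874.773 × 1.0347 ≈ 905.09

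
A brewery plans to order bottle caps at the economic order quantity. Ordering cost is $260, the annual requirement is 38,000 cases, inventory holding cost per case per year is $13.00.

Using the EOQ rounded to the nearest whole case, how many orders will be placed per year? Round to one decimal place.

EOQ = √(2DS/H) = √(2 × 38,000 × 260 / 13)
    = √(1,520,000.00) ≈ 1,232.88 → Q = 1,233
N = D/Q = 38,000/1,233 ≈ 30.819 orders/yr

30.8 orders per year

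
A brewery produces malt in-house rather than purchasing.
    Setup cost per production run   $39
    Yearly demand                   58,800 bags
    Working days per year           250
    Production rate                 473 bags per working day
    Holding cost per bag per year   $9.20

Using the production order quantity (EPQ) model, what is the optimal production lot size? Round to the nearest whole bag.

Daily demand d = 58,800/250 = 235.200; p = 473; 1 − d/p = 0.50275
EPQ = √(2DS / (H(1 − d/p)))
    = √(2 × 58,800 × 39 / (9.2 × 0.50275)) ≈ 995.79

996 bags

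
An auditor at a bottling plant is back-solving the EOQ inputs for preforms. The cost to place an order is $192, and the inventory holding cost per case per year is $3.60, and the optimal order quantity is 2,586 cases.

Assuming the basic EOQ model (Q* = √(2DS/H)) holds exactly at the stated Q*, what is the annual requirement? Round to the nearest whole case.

Since Q* = (2DS/H)^½, squaring gives Q*²·H = 2DS.
D = Q²H / (2S) = 2,586² × 3.6 / (2 × 192) = 62,694.34

62,694 cases per year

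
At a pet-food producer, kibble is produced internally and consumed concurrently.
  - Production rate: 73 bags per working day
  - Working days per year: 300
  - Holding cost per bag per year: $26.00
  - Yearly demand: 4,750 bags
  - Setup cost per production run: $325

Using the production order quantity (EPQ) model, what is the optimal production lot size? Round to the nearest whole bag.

Daily demand d = 4,750/300 = 15.833; p = 73; 1 − d/p = 0.78311
EPQ = √(2DS / (H(1 − d/p)))
    = √(2 × 4,750 × 325 / (26 × 0.78311)) ≈ 389.41

389 bags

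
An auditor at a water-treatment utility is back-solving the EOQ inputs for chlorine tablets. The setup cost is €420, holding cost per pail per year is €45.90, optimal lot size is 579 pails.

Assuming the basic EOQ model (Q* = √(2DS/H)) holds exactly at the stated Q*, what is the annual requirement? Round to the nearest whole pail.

18,319 pails per year

From Q* = √(2DS/H) ⇒ Q*² = 2DS/H.
D = Q²H / (2S) = 579² × 45.9 / (2 × 420) = 18,318.53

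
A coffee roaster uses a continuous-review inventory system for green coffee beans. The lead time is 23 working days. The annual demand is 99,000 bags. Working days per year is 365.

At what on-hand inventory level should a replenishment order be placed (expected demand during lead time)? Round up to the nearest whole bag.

Daily demand d = 99,000 / 365 = 271.233 bags/day
Demand during lead time = 271.233 × 23 = 6,238.36
Reorder point = 6,238.36 → round up

6,239 bags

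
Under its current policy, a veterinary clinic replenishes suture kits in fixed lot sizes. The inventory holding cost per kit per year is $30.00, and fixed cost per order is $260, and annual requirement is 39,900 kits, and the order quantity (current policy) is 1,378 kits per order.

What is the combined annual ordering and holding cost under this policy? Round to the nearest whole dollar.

Annual ordering cost = (D/Q)·S = (39,900/1,378) × 260 = $7,528.30
Annual holding cost  = (Q/2)·H = (1,378/2) × 30 = $20,670.00
Total = $7,528.30 + $20,670.00 = $28,198.30

$28,198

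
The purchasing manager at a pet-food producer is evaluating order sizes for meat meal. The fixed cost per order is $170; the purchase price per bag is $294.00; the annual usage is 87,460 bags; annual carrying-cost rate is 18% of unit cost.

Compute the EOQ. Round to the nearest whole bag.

750 bags

H = i·C = 0.18 × $294 = $52.9200 per bag-year
2DS/H = 2·87,460·170/52.92 = 561,912.32
EOQ = √561,912.32 ≈ 749.61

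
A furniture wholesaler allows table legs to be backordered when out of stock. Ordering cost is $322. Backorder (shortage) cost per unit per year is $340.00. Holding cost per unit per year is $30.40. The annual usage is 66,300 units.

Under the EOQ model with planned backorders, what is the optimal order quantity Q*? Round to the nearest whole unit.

Basic EOQ = √(2·66,300·322/30.4) = 1,185.122
Backorder adjustment √((H+b)/b) = √((30.4+340)/340) = 1.0437
Q* = 1,185.122 × 1.0437 ≈ 1,236.97

1,237 units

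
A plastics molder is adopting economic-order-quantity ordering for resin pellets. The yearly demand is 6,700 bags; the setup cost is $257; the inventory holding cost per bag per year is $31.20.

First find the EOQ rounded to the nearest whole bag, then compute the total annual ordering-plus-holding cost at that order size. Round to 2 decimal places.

Optimal lot size Q* = (2 × 6,700 × $257 / $31.2)^½ ≈ 332.23 → Q = 332 bags
Ordering: D/Q × S = 6,700/332 × $257 = $5,186.45
Holding:  Q/2 × H = 332/2 × $31.2 = $5,179.20
Total = $5,186.45 + $5,179.20 = $10,365.65

$10,365.65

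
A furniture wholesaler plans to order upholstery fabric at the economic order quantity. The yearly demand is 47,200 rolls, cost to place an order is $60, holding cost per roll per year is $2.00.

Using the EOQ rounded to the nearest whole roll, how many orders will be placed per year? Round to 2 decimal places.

28.05 orders per year

2DS/H = 2·47,200·60/2 = 2,832,000.00
EOQ = √2,832,000.00 ≈ 1,682.85 → Q = 1,683
Orders per year = D/Q = 47,200 / 1,683 = 28.045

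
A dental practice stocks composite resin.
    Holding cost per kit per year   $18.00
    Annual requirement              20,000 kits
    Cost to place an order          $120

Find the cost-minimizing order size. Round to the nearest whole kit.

2DS/H = 2·20,000·120/18 = 266,666.67
EOQ = √266,666.67 ≈ 516.40

516 kits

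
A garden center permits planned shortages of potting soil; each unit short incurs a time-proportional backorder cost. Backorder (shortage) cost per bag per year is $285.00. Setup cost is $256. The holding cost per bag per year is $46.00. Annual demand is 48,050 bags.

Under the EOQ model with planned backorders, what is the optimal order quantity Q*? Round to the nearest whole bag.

Q* = √(2DS/H) · √((H + b)/b)
   = √(2 × 48,050 × 256 / 46) · √((46 + 285) / 285)
   = 731.312 × 1.0777 ≈ 788.12

788 bags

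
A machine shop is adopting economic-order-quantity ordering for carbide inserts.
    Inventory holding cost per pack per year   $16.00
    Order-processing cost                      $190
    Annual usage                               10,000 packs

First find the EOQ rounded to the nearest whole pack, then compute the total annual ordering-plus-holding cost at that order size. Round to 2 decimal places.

Q* = √(2·D·S / H) = √(2·10,000·190 / 16) = √237,500.0 ≈ 487.34 → Q = 487 packs
Ordering: D/Q × S = 10,000/487 × $190 = $3,901.44
Holding:  Q/2 × H = 487/2 × $16 = $3,896.00
Total = $3,901.44 + $3,896.00 = $7,797.44

$7,797.44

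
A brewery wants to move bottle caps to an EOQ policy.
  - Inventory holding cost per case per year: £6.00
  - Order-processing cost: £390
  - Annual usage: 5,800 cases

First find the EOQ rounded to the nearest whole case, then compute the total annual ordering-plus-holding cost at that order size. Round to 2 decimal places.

£5,209.99

Q* = √(2·D·S / H) = √(2·5,800·390 / 6) = √754,000.0 ≈ 868.33 → Q = 868 cases
Ordering: D/Q × S = 5,800/868 × £390 = £2,605.99
Holding:  Q/2 × H = 868/2 × £6 = £2,604.00
Total = £2,605.99 + £2,604.00 = £5,209.99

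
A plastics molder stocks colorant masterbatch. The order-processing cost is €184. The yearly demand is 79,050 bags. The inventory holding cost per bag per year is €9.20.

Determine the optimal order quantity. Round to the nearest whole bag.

2DS/H = 2·79,050·184/9.2 = 3,162,000.00
EOQ = √3,162,000.00 ≈ 1,778.20

1,778 bags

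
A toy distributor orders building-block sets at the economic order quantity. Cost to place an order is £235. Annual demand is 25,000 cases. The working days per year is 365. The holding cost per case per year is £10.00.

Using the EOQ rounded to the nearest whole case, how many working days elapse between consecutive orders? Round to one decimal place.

15.8 days

2DS/H = 2·25,000·235/10 = 1,175,000.00
EOQ = √1,175,000.00 ≈ 1,083.97 → Q = 1,084 cases
Cycle time = (working days × Q)/D = (365 × 1,084) / 25,000 = 15.826 days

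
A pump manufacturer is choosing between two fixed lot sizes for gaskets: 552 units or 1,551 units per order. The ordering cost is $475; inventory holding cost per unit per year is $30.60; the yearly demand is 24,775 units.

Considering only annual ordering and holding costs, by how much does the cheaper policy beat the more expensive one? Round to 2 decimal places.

TC(Q) = (D/Q)S + (Q/2)H
TC(552) = (24,775/552)×475 + (552/2)×30.6 = $29,764.67
TC(1,551) = (24,775/1,551)×475 + (1,551/2)×30.6 = $31,317.74
Cheaper: Q = 552.  Difference = $1,553.08

$1,553.08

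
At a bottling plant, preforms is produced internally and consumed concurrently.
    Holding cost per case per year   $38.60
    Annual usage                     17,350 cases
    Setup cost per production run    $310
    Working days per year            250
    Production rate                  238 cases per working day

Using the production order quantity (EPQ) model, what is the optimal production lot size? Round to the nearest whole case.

Daily demand d = 17,350/250 = 69.400; p = 238; 1 − d/p = 0.70840
EPQ = √(2DS / (H(1 − d/p)))
    = √(2 × 17,350 × 310 / (38.6 × 0.70840)) ≈ 627.21

627 cases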